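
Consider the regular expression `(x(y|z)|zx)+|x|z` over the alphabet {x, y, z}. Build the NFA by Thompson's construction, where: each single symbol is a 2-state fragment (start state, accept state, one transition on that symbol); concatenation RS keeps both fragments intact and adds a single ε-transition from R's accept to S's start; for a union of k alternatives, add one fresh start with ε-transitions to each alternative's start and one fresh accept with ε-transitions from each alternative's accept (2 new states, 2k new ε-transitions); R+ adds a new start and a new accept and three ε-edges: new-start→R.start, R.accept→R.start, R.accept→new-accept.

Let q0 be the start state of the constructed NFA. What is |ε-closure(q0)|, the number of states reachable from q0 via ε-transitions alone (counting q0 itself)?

Let C(F) = |ε-closure(F.start)| within fragment F, and note whether F accepts ε. Symbol fragments have C = 1 and do not accept ε. Then:
  y|z — new start ε-reaches every alternative's start; none of them accept ε, so the new accept is not reached: |ε-closure| = 1 + 1 + 1 = 3
  x(y|z) — |ε-closure| equals the left operand's closure size = 1 (its accept is not ε-reachable, so the closure stops there)
  zx — |ε-closure| equals the left operand's closure size = 1 (its accept is not ε-reachable, so the closure stops there)
  x(y|z)|zx — |ε-closure| = 1 + 1 + 1 = 3 (the new accept is not ε-reachable since no branch accepts ε)
  (x(y|z)|zx)+ — |ε-closure| = 1 + 3 = 4 (the body doesn't accept ε, so the new accept is not reached)
  (x(y|z)|zx)+|x|z — new start ε-reaches every alternative's start; none of them accept ε, so the new accept is not reached: |ε-closure| = 1 + 4 + 1 + 1 = 7

7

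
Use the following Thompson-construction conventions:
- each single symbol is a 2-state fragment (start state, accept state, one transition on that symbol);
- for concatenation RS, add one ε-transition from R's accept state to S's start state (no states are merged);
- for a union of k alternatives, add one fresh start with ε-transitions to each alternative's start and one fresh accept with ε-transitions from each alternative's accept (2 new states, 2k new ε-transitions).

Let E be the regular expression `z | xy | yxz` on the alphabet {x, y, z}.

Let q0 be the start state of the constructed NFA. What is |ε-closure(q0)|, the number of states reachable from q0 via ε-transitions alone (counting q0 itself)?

4

Let C(F) = |ε-closure(F.start)| within fragment F, and note whether F accepts ε. Symbol fragments have C = 1 and do not accept ε. Then:
  xy — same as the first factor's closure: |closure| = 1
  yxz — same as the first factor's closure: |closure| = 1
  z | xy | yxz — |closure| = 1 + 1 + 1 + 1 = 4 (the new accept is not ε-reachable since no branch accepts ε)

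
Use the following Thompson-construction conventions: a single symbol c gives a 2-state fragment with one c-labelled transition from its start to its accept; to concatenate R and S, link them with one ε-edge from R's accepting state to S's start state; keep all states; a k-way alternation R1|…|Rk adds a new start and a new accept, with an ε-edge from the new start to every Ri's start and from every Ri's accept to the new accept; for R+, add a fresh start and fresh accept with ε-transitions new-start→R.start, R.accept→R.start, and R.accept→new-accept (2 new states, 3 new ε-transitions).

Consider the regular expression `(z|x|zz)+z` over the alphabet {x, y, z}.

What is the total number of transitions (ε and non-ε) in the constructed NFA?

Recursing over subexpressions:
Each of the 5 symbol leaves contributes 1 transition (1 symbol, 0 ε).
  zz = 3 transitions (2 symbol, 1 ε)
  z|x|zz = 11 transitions (4 symbol, 7 ε)
  (z|x|zz)+ = 14 transitions (4 symbol, 10 ε)
  (z|x|zz)+z = 16 transitions (5 symbol, 11 ε)

16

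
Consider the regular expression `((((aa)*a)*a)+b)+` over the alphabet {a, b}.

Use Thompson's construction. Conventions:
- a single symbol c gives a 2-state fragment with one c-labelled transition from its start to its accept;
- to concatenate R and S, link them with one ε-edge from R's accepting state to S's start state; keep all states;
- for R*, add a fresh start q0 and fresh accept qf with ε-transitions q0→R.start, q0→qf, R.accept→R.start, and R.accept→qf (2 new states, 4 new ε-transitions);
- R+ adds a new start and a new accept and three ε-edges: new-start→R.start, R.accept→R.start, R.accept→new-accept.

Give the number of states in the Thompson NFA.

Building bottom-up:
Each of the 5 symbol leaves contributes a 2-state fragment.
  aa : 4 states
  (aa)* : 6 states
  (aa)*a : 8 states
  ((aa)*a)* : 10 states
  ((aa)*a)*a : 12 states
  (((aa)*a)*a)+ : 14 states
  (((aa)*a)*a)+b : 16 states
  ((((aa)*a)*a)+b)+ : 18 states

18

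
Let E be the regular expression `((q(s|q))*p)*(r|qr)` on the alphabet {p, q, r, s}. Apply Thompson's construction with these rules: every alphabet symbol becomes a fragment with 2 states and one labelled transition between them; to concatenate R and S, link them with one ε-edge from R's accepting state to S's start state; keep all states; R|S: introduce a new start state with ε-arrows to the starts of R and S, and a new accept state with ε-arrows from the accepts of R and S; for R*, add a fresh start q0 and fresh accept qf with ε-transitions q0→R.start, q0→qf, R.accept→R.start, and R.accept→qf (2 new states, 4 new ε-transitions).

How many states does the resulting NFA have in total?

22

By structural recursion:
Each of the 7 symbol leaves contributes a 2-state fragment.
  s|q = 6 states
  q(s|q) = 8 states
  (q(s|q))* = 10 states
  (q(s|q))*p = 12 states
  ((q(s|q))*p)* = 14 states
  qr = 4 states
  r|qr = 8 states
  ((q(s|q))*p)*(r|qr) = 22 states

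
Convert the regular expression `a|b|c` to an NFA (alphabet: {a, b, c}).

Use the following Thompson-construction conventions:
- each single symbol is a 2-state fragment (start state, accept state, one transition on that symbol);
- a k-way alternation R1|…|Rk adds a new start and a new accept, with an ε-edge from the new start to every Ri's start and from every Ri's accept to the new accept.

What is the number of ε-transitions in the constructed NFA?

Per subexpression:
Each of the 3 symbol leaves contributes 0 ε-transitions.
  a|b|c — 6 ε-transitions

6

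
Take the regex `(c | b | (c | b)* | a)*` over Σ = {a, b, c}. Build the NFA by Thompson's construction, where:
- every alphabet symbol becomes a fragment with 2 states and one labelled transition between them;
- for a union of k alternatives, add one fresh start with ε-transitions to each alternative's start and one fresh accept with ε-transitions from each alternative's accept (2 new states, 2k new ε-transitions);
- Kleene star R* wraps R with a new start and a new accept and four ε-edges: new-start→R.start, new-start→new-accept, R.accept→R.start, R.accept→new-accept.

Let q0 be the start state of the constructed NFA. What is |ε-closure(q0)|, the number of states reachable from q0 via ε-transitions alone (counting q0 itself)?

12

Compute the ε-closure size of each fragment's start state recursively; a symbol fragment's start has no outgoing ε-edge, so its closure is just itself (size 1).
  c | b — new start ε-reaches every alternative's start; none of them accept ε, so the new accept is not reached: |ε-closure| = 1 + 1 + 1 = 3
  (c | b)* — new start has ε-edges to the inner start and to the new accept, so |ε-closure| = 2 + 3 = 5
  c | b | (c | b)* | a — |ε-closure| = 1 (new start) + (1 + 1 + 5 + 1) + 1 (new accept, since some branch ε-reaches its own accept) = 10
  (c | b | (c | b)* | a)* — the star's fresh start ε-reaches both the body's start and the fresh accept: |ε-closure| = 2 + 10 = 12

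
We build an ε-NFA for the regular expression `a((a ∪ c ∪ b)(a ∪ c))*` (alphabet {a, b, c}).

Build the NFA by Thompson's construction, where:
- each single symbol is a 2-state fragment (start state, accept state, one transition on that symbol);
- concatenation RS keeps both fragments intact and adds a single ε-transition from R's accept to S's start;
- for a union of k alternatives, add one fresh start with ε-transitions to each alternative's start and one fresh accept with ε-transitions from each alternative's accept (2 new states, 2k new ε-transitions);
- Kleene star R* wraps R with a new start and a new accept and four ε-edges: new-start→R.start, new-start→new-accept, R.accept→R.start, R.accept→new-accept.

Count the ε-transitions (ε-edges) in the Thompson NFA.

16

By structural recursion:
Each of the 6 symbol leaves contributes 0 ε-transitions.
  a ∪ c ∪ b → 6 ε-transitions
  a ∪ c → 4 ε-transitions
  (a ∪ c ∪ b)(a ∪ c) → 11 ε-transitions
  ((a ∪ c ∪ b)(a ∪ c))* → 15 ε-transitions
  a((a ∪ c ∪ b)(a ∪ c))* → 16 ε-transitions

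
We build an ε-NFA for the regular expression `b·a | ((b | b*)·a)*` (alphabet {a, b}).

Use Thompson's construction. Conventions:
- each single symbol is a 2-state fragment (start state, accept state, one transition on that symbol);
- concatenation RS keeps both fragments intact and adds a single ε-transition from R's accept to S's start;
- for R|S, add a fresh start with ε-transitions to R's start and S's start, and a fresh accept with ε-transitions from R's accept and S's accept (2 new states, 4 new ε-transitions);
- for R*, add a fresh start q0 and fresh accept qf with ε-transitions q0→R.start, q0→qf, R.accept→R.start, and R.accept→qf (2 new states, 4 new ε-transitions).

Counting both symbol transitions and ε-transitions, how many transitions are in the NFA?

23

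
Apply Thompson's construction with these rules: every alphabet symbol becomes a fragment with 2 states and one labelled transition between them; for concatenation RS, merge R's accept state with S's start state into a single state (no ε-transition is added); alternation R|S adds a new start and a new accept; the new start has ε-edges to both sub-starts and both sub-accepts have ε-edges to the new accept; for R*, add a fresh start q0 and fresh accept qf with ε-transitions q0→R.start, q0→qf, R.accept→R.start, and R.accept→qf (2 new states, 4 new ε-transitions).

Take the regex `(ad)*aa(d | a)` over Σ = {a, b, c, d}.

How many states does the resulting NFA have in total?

12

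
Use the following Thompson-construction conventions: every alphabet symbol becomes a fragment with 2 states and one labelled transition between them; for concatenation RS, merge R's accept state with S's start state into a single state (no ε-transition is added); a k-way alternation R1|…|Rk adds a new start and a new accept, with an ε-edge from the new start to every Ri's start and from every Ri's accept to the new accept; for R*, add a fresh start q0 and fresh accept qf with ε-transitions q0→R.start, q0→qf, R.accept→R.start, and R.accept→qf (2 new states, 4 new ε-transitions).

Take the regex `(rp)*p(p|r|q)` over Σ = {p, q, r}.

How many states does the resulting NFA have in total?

13

Building bottom-up:
Each of the 6 symbol leaves contributes a 2-state fragment.
  rp — 3 states
  (rp)* — 5 states
  p|r|q — 8 states
  (rp)*p(p|r|q) — 13 states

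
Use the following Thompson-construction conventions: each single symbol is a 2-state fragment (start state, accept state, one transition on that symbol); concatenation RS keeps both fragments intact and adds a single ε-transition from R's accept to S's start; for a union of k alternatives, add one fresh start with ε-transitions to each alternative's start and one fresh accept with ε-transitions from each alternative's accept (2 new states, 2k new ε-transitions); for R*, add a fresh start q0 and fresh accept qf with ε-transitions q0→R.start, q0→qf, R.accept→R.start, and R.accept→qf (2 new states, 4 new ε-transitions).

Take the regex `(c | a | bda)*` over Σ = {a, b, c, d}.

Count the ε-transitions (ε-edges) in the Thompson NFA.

Per subexpression:
Each of the 5 symbol leaves contributes 0 ε-transitions.
  bda = 2 ε-transitions
  c | a | bda = 8 ε-transitions
  (c | a | bda)* = 12 ε-transitions

12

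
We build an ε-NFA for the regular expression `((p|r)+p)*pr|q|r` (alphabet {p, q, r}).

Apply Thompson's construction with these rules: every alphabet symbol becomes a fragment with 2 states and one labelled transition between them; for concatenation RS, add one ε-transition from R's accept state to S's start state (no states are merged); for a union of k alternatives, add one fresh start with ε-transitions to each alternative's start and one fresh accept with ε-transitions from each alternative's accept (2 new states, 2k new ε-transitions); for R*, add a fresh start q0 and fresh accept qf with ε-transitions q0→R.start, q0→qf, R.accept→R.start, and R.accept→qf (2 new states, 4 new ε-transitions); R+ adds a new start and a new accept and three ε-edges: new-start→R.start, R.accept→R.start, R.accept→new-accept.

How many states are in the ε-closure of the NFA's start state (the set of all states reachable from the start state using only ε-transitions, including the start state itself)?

Compute the ε-closure size of each fragment's start state recursively; a symbol fragment's start has no outgoing ε-edge, so its closure is just itself (size 1).
  p|r → |closure| = 1 + 1 + 1 = 3 (the new accept is not ε-reachable since no branch accepts ε)
  (p|r)+ → |closure| = 1 + 3 = 4 (the body doesn't accept ε, so the new accept is not reached)
  (p|r)+p → same as the first factor's closure: |closure| = 4
  ((p|r)+p)* → |closure| = 1 (new start) + 4 (body) + 1 (new accept) = 6
  ((p|r)+p)*pr → the left operand accepts ε, so the closure extends into the next operand (via the concat ε-link); |closure| = 6 + 1 = 7
  ((p|r)+p)*pr|q|r → |closure| = 1 + 7 + 1 + 1 = 10 (the new accept is not ε-reachable since no branch accepts ε)

10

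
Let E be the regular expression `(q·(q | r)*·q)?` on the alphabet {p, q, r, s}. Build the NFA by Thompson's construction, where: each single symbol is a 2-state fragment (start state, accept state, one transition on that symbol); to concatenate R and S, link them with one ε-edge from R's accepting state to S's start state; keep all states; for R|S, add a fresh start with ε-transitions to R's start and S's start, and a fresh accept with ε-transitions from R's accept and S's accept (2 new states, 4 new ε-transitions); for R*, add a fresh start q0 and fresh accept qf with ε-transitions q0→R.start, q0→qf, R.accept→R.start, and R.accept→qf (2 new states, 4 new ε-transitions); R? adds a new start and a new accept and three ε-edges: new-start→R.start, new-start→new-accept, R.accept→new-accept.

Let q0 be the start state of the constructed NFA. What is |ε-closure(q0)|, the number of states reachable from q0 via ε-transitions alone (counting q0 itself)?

3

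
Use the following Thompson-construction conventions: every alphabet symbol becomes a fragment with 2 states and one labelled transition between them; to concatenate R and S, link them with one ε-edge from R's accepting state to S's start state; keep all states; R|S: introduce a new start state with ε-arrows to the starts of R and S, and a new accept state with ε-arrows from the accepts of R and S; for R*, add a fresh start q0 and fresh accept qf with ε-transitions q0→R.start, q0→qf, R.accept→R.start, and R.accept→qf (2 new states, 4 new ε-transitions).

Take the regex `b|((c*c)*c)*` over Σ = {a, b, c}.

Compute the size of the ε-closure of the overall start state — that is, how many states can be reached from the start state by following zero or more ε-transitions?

12

Compute the ε-closure size of each fragment's start state recursively; a symbol fragment's start has no outgoing ε-edge, so its closure is just itself (size 1).
  c* → |ε-closure| = 1 (new start) + 1 (body) + 1 (new accept) = 3
  c*c → |ε-closure| = 3 + 1 = 4 (closure spills across the concat boundary because the left factor accepts ε)
  (c*c)* → the star's fresh start ε-reaches both the body's start and the fresh accept: |ε-closure| = 2 + 4 = 6
  (c*c)*c → |ε-closure| = 6 + 1 = 7 (closure spills across the concat boundary because the left factor accepts ε)
  ((c*c)*c)* → |ε-closure| = 1 (new start) + 7 (body) + 1 (new accept) = 9
  b|((c*c)*c)* → new start ε-reaches every alternative's start; at least one alternative accepts ε, so the union's new accept is reached too: |ε-closure| = 1 + 1 + 9 + 1 = 12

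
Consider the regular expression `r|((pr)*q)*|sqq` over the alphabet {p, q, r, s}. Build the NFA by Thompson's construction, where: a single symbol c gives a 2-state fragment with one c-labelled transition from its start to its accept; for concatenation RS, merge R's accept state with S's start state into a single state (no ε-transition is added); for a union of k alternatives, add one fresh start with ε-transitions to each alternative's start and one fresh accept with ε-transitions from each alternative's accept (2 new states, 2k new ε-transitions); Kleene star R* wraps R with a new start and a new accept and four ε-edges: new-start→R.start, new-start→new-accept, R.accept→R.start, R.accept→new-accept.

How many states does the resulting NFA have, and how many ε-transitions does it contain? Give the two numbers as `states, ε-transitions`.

16, 14

Building bottom-up:
Each of the 7 symbol leaves contributes 2 states and 0 ε-transitions.
  pr → 3 states, 0 ε-transitions
  (pr)* → 5 states, 4 ε-transitions
  (pr)*q → 6 states, 4 ε-transitions
  ((pr)*q)* → 8 states, 8 ε-transitions
  sqq → 4 states, 0 ε-transitions
  r|((pr)*q)*|sqq → 16 states, 14 ε-transitions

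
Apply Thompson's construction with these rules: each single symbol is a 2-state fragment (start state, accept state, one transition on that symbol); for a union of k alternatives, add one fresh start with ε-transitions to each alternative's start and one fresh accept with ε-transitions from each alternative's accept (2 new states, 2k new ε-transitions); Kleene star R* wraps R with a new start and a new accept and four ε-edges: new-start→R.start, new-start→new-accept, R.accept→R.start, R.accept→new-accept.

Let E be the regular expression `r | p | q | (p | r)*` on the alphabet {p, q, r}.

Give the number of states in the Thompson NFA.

Recursing over subexpressions:
Each of the 5 symbol leaves contributes a 2-state fragment.
  p | r = 6 states
  (p | r)* = 8 states
  r | p | q | (p | r)* = 16 states

16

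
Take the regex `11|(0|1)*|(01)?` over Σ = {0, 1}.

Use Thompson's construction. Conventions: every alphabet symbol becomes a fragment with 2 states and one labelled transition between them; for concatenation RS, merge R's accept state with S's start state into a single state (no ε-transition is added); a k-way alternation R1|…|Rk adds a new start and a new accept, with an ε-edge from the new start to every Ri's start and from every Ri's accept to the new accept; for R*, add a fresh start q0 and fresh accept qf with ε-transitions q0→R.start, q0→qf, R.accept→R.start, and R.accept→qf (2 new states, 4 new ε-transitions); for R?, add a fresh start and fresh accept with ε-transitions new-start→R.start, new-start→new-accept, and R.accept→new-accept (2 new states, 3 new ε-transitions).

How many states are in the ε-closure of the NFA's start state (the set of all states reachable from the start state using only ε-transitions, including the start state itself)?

Let C(F) = |ε-closure(F.start)| within fragment F, and note whether F accepts ε. Symbol fragments have C = 1 and do not accept ε. Then:
  11 — same as the first factor's closure: |ε-closure| = 1
  0|1 — |ε-closure| = 1 + 1 + 1 = 3 (the new accept is not ε-reachable since no branch accepts ε)
  (0|1)* — |ε-closure| = 1 (new start) + 3 (body) + 1 (new accept) = 5
  01 — |ε-closure| equals the left operand's closure size = 1 (its accept is not ε-reachable, so the closure stops there)
  (01)? — new start has ε-edges to the inner start and to the new accept, so |ε-closure| = 2 + 1 = 3
  11|(0|1)*|(01)? — new start ε-reaches every alternative's start; at least one alternative accepts ε, so the union's new accept is reached too: |ε-closure| = 1 + 1 + 5 + 3 + 1 = 11

11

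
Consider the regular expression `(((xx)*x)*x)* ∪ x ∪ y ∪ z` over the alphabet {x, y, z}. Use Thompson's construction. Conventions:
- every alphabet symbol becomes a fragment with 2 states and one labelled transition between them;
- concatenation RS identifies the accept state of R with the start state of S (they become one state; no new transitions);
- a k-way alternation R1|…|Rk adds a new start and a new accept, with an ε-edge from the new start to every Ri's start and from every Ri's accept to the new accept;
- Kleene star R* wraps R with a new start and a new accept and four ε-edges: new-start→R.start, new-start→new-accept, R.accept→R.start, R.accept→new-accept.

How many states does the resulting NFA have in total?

Bottom-up over the parse tree:
Each of the 7 symbol leaves contributes a 2-state fragment.
  xx : 3 states
  (xx)* : 5 states
  (xx)*x : 6 states
  ((xx)*x)* : 8 states
  ((xx)*x)*x : 9 states
  (((xx)*x)*x)* : 11 states
  (((xx)*x)*x)* ∪ x ∪ y ∪ z : 19 states

19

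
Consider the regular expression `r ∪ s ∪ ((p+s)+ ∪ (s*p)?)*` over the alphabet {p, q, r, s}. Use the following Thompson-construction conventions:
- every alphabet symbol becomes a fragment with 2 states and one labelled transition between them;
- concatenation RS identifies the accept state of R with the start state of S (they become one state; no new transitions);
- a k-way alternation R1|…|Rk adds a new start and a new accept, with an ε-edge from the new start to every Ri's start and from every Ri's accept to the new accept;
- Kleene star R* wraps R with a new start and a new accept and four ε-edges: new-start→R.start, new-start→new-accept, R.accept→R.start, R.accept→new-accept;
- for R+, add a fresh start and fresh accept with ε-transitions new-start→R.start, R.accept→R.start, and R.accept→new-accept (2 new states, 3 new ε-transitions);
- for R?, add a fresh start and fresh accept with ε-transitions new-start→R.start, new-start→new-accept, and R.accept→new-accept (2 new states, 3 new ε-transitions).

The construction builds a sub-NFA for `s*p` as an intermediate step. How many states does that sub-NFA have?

5

Fragment for `s*p`:
Each of the 2 symbol leaves contributes a 2-state fragment.
  s* — 4 states
  s*p — 5 states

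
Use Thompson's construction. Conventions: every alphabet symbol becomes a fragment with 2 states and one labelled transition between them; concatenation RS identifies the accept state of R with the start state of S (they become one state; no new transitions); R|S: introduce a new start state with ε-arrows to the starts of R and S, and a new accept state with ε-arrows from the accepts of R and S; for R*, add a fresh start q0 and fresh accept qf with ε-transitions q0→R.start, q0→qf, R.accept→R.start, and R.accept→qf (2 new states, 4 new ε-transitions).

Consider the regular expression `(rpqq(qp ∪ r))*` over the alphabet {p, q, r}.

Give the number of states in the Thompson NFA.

13

Building bottom-up:
Each of the 7 symbol leaves contributes a 2-state fragment.
  qp — 3 states
  qp ∪ r — 7 states
  rpqq(qp ∪ r) — 11 states
  (rpqq(qp ∪ r))* — 13 states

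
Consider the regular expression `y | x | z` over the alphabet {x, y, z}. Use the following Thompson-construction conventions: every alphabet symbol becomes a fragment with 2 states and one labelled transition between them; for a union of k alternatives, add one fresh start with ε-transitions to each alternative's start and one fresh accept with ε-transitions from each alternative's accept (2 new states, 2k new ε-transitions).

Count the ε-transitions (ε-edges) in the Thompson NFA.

6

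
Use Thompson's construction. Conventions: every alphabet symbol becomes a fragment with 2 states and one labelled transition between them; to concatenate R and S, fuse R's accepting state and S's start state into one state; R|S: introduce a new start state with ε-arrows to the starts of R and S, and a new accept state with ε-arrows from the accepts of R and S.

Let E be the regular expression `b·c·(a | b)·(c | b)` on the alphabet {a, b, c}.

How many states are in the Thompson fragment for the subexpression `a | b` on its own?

Fragment for `a | b`:
Each of the 2 symbol leaves contributes a 2-state fragment.
  a | b → 6 states

6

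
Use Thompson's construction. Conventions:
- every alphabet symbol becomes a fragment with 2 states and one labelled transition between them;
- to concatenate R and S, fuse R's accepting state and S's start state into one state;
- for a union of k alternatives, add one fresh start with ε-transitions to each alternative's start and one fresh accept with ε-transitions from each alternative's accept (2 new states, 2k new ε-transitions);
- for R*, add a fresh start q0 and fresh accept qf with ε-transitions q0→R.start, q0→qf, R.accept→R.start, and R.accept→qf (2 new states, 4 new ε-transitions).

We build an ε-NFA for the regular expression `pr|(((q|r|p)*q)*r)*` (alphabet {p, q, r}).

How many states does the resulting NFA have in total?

Recursing over subexpressions:
Each of the 7 symbol leaves contributes a 2-state fragment.
  pr = 3 states
  q|r|p = 8 states
  (q|r|p)* = 10 states
  (q|r|p)*q = 11 states
  ((q|r|p)*q)* = 13 states
  ((q|r|p)*q)*r = 14 states
  (((q|r|p)*q)*r)* = 16 states
  pr|(((q|r|p)*q)*r)* = 21 states

21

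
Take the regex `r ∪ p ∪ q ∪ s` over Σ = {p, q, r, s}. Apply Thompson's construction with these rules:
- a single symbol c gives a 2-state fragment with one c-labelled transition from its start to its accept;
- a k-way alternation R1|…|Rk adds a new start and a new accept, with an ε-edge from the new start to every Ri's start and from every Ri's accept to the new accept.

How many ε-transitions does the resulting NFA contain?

Building bottom-up:
Each of the 4 symbol leaves contributes 0 ε-transitions.
  r ∪ p ∪ q ∪ s : 8 ε-transitions

8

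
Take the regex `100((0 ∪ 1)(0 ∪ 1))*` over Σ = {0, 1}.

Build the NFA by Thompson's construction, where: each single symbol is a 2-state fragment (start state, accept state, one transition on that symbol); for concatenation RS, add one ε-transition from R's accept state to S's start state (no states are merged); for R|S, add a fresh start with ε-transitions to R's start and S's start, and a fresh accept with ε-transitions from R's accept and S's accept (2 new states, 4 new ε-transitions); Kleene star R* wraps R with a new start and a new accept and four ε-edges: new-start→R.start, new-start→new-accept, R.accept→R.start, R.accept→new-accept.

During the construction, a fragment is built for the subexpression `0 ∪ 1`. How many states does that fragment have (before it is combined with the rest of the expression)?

6

Fragment for `0 ∪ 1`:
Each of the 2 symbol leaves contributes a 2-state fragment.
  0 ∪ 1 — 6 states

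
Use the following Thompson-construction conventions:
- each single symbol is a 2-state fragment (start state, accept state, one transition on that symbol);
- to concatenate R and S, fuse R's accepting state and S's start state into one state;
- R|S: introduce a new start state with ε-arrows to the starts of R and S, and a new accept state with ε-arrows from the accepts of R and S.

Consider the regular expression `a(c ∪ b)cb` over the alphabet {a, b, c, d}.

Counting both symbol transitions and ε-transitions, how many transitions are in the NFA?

9

Bottom-up over the parse tree:
Each of the 5 symbol leaves contributes 1 transition (1 symbol, 0 ε).
  c ∪ b : 6 transitions (2 symbol, 4 ε)
  a(c ∪ b)cb : 9 transitions (5 symbol, 4 ε)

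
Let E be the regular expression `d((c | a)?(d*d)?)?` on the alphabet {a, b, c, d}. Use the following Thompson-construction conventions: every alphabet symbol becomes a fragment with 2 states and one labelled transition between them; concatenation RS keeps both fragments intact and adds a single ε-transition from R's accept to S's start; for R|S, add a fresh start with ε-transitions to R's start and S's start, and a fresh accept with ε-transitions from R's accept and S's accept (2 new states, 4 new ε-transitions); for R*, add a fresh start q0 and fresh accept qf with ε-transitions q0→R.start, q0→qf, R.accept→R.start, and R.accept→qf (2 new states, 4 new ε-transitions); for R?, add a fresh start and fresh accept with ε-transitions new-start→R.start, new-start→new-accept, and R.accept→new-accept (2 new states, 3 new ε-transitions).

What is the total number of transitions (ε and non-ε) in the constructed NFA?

Bottom-up over the parse tree:
Each of the 5 symbol leaves contributes 1 transition (1 symbol, 0 ε).
  c | a = 6 transitions (2 symbol, 4 ε)
  (c | a)? = 9 transitions (2 symbol, 7 ε)
  d* = 5 transitions (1 symbol, 4 ε)
  d*d = 7 transitions (2 symbol, 5 ε)
  (d*d)? = 10 transitions (2 symbol, 8 ε)
  (c | a)?(d*d)? = 20 transitions (4 symbol, 16 ε)
  ((c | a)?(d*d)?)? = 23 transitions (4 symbol, 19 ε)
  d((c | a)?(d*d)?)? = 25 transitions (5 symbol, 20 ε)

25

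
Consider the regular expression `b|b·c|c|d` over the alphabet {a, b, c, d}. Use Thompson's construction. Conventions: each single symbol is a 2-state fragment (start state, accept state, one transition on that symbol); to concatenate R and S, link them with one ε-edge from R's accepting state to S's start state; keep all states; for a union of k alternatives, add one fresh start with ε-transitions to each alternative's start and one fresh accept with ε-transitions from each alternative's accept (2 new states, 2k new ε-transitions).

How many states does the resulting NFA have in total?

12

Bottom-up over the parse tree:
Each of the 5 symbol leaves contributes a 2-state fragment.
  b·c — 4 states
  b|b·c|c|d — 12 states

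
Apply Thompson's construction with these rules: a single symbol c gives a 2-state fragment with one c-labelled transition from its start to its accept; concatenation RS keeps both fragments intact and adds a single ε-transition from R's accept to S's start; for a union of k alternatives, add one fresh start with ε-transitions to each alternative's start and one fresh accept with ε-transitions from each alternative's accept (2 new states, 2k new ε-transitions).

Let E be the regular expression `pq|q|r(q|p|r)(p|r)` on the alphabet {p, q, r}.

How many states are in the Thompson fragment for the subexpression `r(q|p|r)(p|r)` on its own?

16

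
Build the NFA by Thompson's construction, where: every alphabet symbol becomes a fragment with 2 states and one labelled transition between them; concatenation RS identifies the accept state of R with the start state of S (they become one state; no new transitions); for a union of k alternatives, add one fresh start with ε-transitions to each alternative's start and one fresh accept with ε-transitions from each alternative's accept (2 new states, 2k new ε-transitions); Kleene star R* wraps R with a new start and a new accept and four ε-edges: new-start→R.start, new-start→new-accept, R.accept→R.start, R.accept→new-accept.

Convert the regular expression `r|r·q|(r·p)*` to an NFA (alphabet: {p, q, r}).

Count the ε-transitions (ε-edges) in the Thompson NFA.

Per subexpression:
Each of the 5 symbol leaves contributes 0 ε-transitions.
  r·q — 0 ε-transitions
  r·p — 0 ε-transitions
  (r·p)* — 4 ε-transitions
  r|r·q|(r·p)* — 10 ε-transitions

10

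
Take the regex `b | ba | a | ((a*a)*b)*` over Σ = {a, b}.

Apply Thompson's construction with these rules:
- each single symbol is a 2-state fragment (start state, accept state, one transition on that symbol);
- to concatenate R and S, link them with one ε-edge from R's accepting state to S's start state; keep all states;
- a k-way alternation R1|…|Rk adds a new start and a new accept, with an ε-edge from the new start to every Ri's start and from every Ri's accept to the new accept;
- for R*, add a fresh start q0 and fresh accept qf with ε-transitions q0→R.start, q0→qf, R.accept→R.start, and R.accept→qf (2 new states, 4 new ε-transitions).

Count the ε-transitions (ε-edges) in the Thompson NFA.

By structural recursion:
Each of the 7 symbol leaves contributes 0 ε-transitions.
  ba = 1 ε-transition
  a* = 4 ε-transitions
  a*a = 5 ε-transitions
  (a*a)* = 9 ε-transitions
  (a*a)*b = 10 ε-transitions
  ((a*a)*b)* = 14 ε-transitions
  b | ba | a | ((a*a)*b)* = 23 ε-transitions

23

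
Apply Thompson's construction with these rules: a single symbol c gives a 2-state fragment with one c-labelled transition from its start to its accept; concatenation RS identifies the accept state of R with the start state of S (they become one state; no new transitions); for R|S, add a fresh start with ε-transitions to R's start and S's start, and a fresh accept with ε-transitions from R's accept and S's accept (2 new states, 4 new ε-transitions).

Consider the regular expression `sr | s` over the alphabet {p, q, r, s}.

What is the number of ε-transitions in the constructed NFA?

4

By structural recursion:
Each of the 3 symbol leaves contributes 0 ε-transitions.
  sr — 0 ε-transitions
  sr | s — 4 ε-transitions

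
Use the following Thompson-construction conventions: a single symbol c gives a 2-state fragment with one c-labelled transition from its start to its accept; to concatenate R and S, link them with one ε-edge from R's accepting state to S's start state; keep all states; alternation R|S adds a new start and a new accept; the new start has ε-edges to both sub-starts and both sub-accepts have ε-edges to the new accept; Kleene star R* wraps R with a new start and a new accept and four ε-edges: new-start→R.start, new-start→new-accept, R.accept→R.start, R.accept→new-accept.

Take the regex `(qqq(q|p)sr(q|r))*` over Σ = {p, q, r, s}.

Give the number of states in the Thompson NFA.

Building bottom-up:
Each of the 9 symbol leaves contributes a 2-state fragment.
  q|p → 6 states
  q|r → 6 states
  qqq(q|p)sr(q|r) → 22 states
  (qqq(q|p)sr(q|r))* → 24 states

24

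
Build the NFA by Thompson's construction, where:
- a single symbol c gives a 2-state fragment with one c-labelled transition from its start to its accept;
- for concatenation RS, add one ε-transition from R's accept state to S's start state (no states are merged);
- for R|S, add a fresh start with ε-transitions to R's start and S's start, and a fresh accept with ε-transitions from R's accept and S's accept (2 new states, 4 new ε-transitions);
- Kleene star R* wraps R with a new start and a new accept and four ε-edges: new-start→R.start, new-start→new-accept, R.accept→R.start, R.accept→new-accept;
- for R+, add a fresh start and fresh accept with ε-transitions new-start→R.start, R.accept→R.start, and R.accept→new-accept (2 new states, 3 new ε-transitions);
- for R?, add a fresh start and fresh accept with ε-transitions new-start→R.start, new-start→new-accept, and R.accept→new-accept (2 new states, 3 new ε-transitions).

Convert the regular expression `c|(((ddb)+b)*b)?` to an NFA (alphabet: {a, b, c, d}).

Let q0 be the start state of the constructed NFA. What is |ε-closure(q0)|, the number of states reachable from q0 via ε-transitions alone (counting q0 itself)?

Let C(F) = |ε-closure(F.start)| within fragment F, and note whether F accepts ε. Symbol fragments have C = 1 and do not accept ε. Then:
  ddb : |ε-closure| equals the left operand's closure size = 1 (its accept is not ε-reachable, so the closure stops there)
  (ddb)+ : new start ε-reaches only the body's start; the new accept needs a symbol first: |ε-closure| = 1 + 1 = 2
  (ddb)+b : same as the first factor's closure: |ε-closure| = 2
  ((ddb)+b)* : |ε-closure| = 1 (new start) + 2 (body) + 1 (new accept) = 4
  ((ddb)+b)*b : |ε-closure| = 4 + 1 = 5 (closure spills across the concat boundary because the left factor accepts ε)
  (((ddb)+b)*b)? : |ε-closure| = 1 (new start) + 5 (body) + 1 (new accept, via ε) = 7
  c|(((ddb)+b)*b)? : |ε-closure| = 1 (new start) + (1 + 7) + 1 (new accept, since some branch ε-reaches its own accept) = 10

10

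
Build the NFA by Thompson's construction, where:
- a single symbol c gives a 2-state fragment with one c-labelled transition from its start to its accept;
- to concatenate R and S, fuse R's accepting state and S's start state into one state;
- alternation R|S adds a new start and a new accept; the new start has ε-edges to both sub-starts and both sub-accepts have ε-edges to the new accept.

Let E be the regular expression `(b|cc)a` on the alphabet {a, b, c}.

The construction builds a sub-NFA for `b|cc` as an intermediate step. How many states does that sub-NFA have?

Fragment for `b|cc`:
Each of the 3 symbol leaves contributes a 2-state fragment.
  cc = 3 states
  b|cc = 7 states

7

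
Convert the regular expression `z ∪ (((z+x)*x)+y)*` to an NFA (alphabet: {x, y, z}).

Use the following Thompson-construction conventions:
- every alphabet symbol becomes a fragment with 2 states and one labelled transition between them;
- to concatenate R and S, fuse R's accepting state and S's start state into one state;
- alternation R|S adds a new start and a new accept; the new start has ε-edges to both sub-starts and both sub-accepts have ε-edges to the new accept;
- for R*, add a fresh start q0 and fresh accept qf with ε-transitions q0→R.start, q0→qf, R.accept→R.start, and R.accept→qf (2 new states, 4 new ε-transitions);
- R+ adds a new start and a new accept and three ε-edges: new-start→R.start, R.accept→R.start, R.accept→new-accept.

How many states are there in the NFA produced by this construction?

By structural recursion:
Each of the 5 symbol leaves contributes a 2-state fragment.
  z+ → 4 states
  z+x → 5 states
  (z+x)* → 7 states
  (z+x)*x → 8 states
  ((z+x)*x)+ → 10 states
  ((z+x)*x)+y → 11 states
  (((z+x)*x)+y)* → 13 states
  z ∪ (((z+x)*x)+y)* → 17 states

17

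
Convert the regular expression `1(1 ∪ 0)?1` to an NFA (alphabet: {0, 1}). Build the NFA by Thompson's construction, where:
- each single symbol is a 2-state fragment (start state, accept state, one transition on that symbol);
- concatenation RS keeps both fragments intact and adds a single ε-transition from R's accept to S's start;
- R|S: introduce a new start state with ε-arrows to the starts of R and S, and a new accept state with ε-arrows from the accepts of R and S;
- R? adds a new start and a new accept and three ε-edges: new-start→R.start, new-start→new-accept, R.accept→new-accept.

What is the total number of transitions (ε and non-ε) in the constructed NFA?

13

Recursing over subexpressions:
Each of the 4 symbol leaves contributes 1 transition (1 symbol, 0 ε).
  1 ∪ 0 : 6 transitions (2 symbol, 4 ε)
  (1 ∪ 0)? : 9 transitions (2 symbol, 7 ε)
  1(1 ∪ 0)?1 : 13 transitions (4 symbol, 9 ε)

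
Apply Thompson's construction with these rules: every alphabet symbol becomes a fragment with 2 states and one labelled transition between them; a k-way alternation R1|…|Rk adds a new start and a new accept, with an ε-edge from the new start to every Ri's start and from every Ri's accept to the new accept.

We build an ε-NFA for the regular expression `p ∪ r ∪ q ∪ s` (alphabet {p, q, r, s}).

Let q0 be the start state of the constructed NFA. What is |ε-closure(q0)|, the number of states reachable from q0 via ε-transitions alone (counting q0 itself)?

5

Compute the ε-closure size of each fragment's start state recursively; a symbol fragment's start has no outgoing ε-edge, so its closure is just itself (size 1).
  p ∪ r ∪ q ∪ s — new start ε-reaches every alternative's start; none of them accept ε, so the new accept is not reached: |closure| = 1 + 1 + 1 + 1 + 1 = 5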